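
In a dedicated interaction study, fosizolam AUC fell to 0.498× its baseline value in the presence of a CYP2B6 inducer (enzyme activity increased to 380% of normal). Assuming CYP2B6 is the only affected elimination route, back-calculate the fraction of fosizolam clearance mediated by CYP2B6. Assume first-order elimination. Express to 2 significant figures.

0.36

CL'/CL = 1 / 0.498 = 2.008
3.8·fm + (1 − fm) = 2.008
fm = (2.008 − 1) / (3.8 − 1) = 0.36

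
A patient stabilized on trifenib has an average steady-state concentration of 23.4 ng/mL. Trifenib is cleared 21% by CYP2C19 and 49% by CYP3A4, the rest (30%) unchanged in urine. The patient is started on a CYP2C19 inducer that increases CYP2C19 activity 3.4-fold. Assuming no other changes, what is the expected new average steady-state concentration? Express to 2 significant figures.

16 ng/mL

CYP2C19: 0.21 × 3.4 = 0.714
CYP3A4: 0.49 (unchanged)
Other: 0.3 (unchanged)
Relative clearance = 0.714 + 0.49 + 0.3 = 1.504.
With dosing unchanged, average steady-state concentration scales as 1/CL: 23.4 / 1.504 = 16 ng/mL.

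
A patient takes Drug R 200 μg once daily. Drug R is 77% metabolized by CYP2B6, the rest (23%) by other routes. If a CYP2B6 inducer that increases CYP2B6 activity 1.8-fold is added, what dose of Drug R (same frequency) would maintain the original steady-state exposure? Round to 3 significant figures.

323 μg

The CYP2B6 pathway (77% of clearance) increases to 1.8× activity: 0.77 × 1.8 = 1.386.
Non-CYP routes (23%) are unchanged.
New clearance relative to baseline: 1.386 + 0.23 = 1.616.
Css,avg = (dose rate)/CL, so holding Css fixed requires dose ∝ CL: 200 × 1.616 = 323 μg.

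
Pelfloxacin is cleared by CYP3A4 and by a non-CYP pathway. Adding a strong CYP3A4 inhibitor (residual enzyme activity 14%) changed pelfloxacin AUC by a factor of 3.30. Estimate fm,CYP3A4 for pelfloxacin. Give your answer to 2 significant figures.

Call the CYP3A4 fraction fm. After the interaction, CL_new/CL_old = fm × 0.14 + (1 − fm).
AUC ratio = 1 / (new CL fraction), so new CL fraction = 1 / 3.30 = 0.303.
fm × 0.14 + 1 − fm = 0.303  ⇒  fm × (0.14 − 1) = −0.697  ⇒  fm = 0.81.

0.81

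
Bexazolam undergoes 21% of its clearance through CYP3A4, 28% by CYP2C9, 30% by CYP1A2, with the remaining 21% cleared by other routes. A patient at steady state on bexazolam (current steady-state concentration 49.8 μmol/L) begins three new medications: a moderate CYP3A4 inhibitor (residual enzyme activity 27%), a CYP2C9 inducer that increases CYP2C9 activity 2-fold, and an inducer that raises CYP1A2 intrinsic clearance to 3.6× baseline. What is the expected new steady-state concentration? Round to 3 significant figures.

26.1 μmol/L

The CYP3A4 pathway (21% of clearance) drops to 0.27× activity: 0.21 × 0.27 = 0.0567.
The CYP2C9 pathway (28% of clearance) is boosted to 2× activity: 0.28 × 2 = 0.56.
The CYP1A2 pathway (30% of clearance) rises to 3.6× activity: 0.3 × 3.6 = 1.08.
The remaining 21% of clearance is unaffected.
New clearance relative to baseline: 0.0567 + 0.56 + 1.08 + 0.21 = 1.9067.
Dividing the baseline by the relative clearance: 49.8 / 1.9067 = 26.1 μmol/L.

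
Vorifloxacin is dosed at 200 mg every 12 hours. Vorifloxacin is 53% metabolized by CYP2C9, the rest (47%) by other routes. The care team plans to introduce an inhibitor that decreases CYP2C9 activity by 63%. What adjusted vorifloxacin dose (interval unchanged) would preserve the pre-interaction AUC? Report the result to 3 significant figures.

The CYP2C9 pathway (53% of clearance) falls to 0.37× activity: 0.53 × 0.37 = 0.1961.
The remaining 47% of clearance is unaffected.
CL_new/CL_old = 0.1961 + 0.47 = 0.6661.
Exposure is unchanged when dose changes in proportion to clearance. New dose = 200 mg × 0.6661 = 133 mg.

133 mg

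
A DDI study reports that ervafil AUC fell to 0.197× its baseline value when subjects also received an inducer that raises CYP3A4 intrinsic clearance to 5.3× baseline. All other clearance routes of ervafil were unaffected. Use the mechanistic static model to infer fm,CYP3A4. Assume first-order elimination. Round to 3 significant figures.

Call the CYP3A4 fraction fm. After the interaction, CL_new/CL_old = fm × 5.3 + (1 − fm).
AUC ratio = 1 / (new CL fraction), so new CL fraction = 1 / 0.197 = 5.076.
fm × 5.3 + 1 − fm = 5.076  ⇒  fm × (5.3 − 1) = 4.076  ⇒  fm = 0.948.

0.948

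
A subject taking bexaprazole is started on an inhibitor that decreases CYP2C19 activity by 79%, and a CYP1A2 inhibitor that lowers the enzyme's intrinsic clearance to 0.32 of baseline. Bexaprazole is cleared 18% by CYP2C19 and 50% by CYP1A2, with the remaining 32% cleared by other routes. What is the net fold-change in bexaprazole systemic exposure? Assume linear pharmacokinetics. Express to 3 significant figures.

1.93

CYP2C19: 0.18 × 0.21 = 0.0378
CYP1A2: 0.5 × 0.32 = 0.16
Other: 0.32 (unchanged)
Relative clearance = 0.0378 + 0.16 + 0.32 = 0.5178.
Systemic exposure ∝ 1/CL: fold-change = 1 / 0.5178 = 1.93.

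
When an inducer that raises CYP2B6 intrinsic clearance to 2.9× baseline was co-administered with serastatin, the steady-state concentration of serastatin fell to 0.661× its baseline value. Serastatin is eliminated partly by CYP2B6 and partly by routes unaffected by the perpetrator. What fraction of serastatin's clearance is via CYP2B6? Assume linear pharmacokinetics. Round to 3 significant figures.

Let x = fm,CYP2B6. Because steady-state concentration ∝ 1/CL, relative clearance rose to 1/0.661 = 1.513.
Only the CYP2B6 route changed, so 1.513 = x·2.9 + (1 − x), giving x = 0.270.

0.270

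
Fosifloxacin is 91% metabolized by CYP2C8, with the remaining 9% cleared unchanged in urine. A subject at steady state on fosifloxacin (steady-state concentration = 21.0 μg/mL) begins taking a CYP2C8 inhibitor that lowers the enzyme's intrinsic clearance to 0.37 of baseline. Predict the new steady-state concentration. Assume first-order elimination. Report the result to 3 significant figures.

49.2 μg/mL

The CYP2C8 pathway (91% of clearance) falls to 0.37× activity: 0.91 × 0.37 = 0.3367.
The remaining 9% of clearance is unaffected.
New clearance relative to baseline: 0.3367 + 0.09 = 0.4267.
Steady-state concentration ∝ 1/CL, so new value = 21.0 / 0.4267 = 49.2 μg/mL.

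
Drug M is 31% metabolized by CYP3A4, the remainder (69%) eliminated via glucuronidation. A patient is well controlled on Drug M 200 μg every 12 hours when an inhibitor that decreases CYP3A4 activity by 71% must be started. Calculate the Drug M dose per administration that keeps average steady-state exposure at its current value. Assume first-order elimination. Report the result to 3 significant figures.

CYP3A4: 0.31 × 0.29 = 0.0899
Other: 0.69 (unchanged)
New clearance relative to baseline: 0.0899 + 0.69 = 0.7799.
Css,avg = (dose rate)/CL, so holding Css fixed requires dose ∝ CL: 200 × 0.7799 = 156 μg.

156 μg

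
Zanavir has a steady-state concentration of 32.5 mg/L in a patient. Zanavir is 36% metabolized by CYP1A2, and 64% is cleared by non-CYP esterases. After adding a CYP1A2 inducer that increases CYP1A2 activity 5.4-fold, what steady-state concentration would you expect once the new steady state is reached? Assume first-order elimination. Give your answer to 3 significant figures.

The CYP1A2 pathway (36% of clearance) is boosted to 5.4× activity: 0.36 × 5.4 = 1.944.
The remaining 64% of clearance is unaffected.
CL_new/CL_old = 1.944 + 0.64 = 2.584.
New steady-state concentration = baseline ÷ relative clearance = 32.5 / 2.584 = 12.6 mg/L.

12.6 mg/L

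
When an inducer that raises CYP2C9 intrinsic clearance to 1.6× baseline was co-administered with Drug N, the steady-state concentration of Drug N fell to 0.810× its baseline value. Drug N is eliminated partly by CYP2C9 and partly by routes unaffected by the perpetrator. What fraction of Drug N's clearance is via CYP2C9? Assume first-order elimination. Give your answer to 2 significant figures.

0.39

Write x for the fraction cleared via CYP2C9. The observed steady-state concentration change means clearance rose to 1/0.810 = 1.235 of baseline.
Only the CYP2C9 route changed, so 1.235 = x·1.6 + (1 − x), giving x = 0.39.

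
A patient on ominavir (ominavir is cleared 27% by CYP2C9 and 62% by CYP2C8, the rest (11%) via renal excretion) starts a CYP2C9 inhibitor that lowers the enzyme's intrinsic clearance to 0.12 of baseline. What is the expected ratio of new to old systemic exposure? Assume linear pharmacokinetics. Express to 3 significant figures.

1.31

The CYP2C9 pathway (27% of clearance) falls to 0.12× activity: 0.27 × 0.12 = 0.0324.
CYP2C8 (62%) and the residual 11% are unaffected.
CL_new/CL_old = 0.0324 + 0.62 + 0.11 = 0.7624.
Since systemic exposure ∝ 1/CL, the ratio is 1 / 0.7624 = 1.31.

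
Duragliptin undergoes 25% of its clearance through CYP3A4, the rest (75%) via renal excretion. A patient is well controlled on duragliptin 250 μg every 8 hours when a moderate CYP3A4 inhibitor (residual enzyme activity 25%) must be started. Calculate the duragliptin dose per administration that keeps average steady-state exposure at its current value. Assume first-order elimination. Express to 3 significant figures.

The CYP3A4 pathway (25% of clearance) falls to 0.25× activity: 0.25 × 0.25 = 0.0625.
Non-CYP routes (75%) are unchanged.
New clearance relative to baseline: 0.0625 + 0.75 = 0.8125.
Exposure is unchanged when dose changes in proportion to clearance. New dose = 250 μg × 0.8125 = 203 μg.

203 μg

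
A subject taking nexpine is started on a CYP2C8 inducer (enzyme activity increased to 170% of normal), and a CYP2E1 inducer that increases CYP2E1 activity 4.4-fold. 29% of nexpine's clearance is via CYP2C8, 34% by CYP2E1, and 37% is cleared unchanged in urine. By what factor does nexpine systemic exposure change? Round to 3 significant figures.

0.424

CYP2C8: 0.29 × 1.7 = 0.493
CYP2E1: 0.34 × 4.4 = 1.496
Other: 0.37 (unchanged)
Relative clearance = 0.493 + 1.496 + 0.37 = 2.359.
Because systemic exposure varies inversely with clearance, the combined effect is 1 / 2.359 = 0.424.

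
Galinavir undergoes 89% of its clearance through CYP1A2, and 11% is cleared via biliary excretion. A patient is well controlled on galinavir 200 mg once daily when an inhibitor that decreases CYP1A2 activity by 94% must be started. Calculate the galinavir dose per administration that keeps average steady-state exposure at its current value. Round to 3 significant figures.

The CYP1A2 pathway (89% of clearance) is reduced to 0.06× activity: 0.89 × 0.06 = 0.0534.
The remaining 11% of clearance is unaffected.
CL_new/CL_old = 0.0534 + 0.11 = 0.1634.
Css,avg = (dose rate)/CL, so holding Css fixed requires dose ∝ CL: 200 × 0.1634 = 32.7 mg.

32.7 mg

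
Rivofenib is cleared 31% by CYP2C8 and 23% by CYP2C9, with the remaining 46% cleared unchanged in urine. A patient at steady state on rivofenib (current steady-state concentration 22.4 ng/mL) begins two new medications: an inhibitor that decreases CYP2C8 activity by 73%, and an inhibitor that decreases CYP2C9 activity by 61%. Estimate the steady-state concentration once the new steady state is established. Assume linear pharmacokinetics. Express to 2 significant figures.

The CYP2C8 pathway (31% of clearance) falls to 0.27× activity: 0.31 × 0.27 = 0.0837.
The CYP2C9 pathway (23% of clearance) drops to 0.39× activity: 0.23 × 0.39 = 0.0897.
The remaining 46% of clearance is unaffected.
Relative clearance = 0.0837 + 0.0897 + 0.46 = 0.6334.
New steady-state concentration = 22.4 / 0.6334 = 35 ng/mL (concentration scales inversely with clearance).

35 ng/mL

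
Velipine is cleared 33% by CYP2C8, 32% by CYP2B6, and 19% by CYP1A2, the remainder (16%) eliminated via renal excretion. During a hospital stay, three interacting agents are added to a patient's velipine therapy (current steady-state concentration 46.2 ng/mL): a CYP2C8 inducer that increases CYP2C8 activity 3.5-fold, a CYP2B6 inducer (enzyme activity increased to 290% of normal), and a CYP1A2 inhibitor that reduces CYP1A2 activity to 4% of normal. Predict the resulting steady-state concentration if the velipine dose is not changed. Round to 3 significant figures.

The CYP2C8 pathway (33% of clearance) increases to 3.5× activity: 0.33 × 3.5 = 1.155.
The CYP2B6 pathway (32% of clearance) rises to 2.9× activity: 0.32 × 2.9 = 0.928.
The CYP1A2 pathway (19% of clearance) falls to 0.04× activity: 0.19 × 0.04 = 0.0076.
Non-CYP routes (16%) are unchanged.
CL_new/CL_old = 1.155 + 0.928 + 0.0076 + 0.16 = 2.2506.
Steady-state concentration ∝ 1/CL: new value = 46.2 / 2.2506 = 20.5 ng/mL.

20.5 ng/mL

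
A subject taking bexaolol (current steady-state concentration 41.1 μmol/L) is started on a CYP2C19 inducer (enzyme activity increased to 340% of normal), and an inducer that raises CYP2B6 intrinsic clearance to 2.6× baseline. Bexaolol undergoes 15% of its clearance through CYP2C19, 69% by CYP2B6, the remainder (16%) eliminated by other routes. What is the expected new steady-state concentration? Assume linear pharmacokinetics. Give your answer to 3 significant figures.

The CYP2C19 pathway (15% of clearance) increases to 3.4× activity: 0.15 × 3.4 = 0.51.
The CYP2B6 pathway (69% of clearance) increases to 2.6× activity: 0.69 × 2.6 = 1.794.
The remaining 16% of clearance is unaffected.
CL_new/CL_old = 0.51 + 1.794 + 0.16 = 2.464.
Steady-state concentration ∝ 1/CL: new value = 41.1 / 2.464 = 16.7 μmol/L.

16.7 μmol/L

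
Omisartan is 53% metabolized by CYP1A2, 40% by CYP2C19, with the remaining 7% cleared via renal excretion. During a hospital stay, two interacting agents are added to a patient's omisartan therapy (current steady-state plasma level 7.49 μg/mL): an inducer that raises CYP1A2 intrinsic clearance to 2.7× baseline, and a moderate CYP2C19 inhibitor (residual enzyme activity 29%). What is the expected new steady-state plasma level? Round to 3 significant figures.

4.63 μg/mL

The CYP1A2 pathway (53% of clearance) is boosted to 2.7× activity: 0.53 × 2.7 = 1.431.
The CYP2C19 pathway (40% of clearance) drops to 0.29× activity: 0.4 × 0.29 = 0.116.
Non-CYP routes (7%) are unchanged.
Relative clearance = 1.431 + 0.116 + 0.07 = 1.617.
Dividing the baseline by the relative clearance: 7.49 / 1.617 = 4.63 μg/mL.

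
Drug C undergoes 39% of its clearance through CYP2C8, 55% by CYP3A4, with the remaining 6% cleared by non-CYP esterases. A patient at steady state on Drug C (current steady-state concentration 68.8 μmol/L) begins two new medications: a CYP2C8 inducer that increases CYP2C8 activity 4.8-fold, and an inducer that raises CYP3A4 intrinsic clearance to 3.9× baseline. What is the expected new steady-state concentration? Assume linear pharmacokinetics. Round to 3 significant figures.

16.9 μmol/L

CYP2C8: 0.39 × 4.8 = 1.872
CYP3A4: 0.55 × 3.9 = 2.145
Other: 0.06 (unchanged)
CL_new/CL_old = 1.872 + 2.145 + 0.06 = 4.077.
Steady-state concentration ∝ 1/CL: new value = 68.8 / 4.077 = 16.9 μmol/L.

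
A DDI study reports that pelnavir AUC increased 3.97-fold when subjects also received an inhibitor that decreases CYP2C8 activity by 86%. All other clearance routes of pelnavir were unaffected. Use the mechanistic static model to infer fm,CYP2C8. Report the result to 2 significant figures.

0.87

CL'/CL = 1 / 3.97 = 0.2519
0.14·fm + (1 − fm) = 0.2519
fm = (0.2519 − 1) / (0.14 − 1) = 0.87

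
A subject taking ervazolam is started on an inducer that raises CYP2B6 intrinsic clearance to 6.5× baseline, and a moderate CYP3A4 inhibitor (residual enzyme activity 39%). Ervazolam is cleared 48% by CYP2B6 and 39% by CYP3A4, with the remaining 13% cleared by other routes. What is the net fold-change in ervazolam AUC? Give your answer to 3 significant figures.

CYP2B6: 0.48 × 6.5 = 3.12
CYP3A4: 0.39 × 0.39 = 0.1521
Other: 0.13 (unchanged)
Relative clearance = 3.12 + 0.1521 + 0.13 = 3.4021.
Because AUC varies inversely with clearance, the combined effect is 1 / 3.4021 = 0.294.

0.294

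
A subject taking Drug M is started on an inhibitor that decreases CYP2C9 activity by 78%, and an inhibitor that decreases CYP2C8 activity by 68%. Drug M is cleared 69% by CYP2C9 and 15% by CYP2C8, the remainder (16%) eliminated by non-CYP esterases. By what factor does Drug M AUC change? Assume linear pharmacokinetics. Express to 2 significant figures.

2.8

CYP2C9: 0.69 × 0.22 = 0.1518
CYP2C8: 0.15 × 0.32 = 0.048
Other: 0.16 (unchanged)
New clearance relative to baseline: 0.1518 + 0.048 + 0.16 = 0.3598.
Net AUC ratio = 1 / 0.3598 = 2.8.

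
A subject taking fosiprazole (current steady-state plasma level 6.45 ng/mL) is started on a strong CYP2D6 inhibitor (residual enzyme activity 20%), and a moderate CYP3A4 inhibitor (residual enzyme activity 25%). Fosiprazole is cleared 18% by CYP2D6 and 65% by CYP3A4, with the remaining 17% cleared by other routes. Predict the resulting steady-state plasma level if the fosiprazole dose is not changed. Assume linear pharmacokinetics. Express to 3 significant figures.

CYP2D6: 0.18 × 0.2 = 0.036
CYP3A4: 0.65 × 0.25 = 0.1625
Other: 0.17 (unchanged)
CL_new/CL_old = 0.036 + 0.1625 + 0.17 = 0.3685.
Dividing the baseline by the relative clearance: 6.45 / 0.3685 = 17.5 ng/mL.

17.5 ng/mL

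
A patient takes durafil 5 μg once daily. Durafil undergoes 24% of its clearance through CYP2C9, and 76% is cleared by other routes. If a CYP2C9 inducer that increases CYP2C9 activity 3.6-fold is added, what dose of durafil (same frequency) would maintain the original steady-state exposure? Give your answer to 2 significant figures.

8.1 μg

CYP2C9: 0.24 × 3.6 = 0.864
Other: 0.76 (unchanged)
CL_new/CL_old = 0.864 + 0.76 = 1.624.
Exposure is unchanged when dose changes in proportion to clearance. New dose = 5 μg × 1.624 = 8.1 μg.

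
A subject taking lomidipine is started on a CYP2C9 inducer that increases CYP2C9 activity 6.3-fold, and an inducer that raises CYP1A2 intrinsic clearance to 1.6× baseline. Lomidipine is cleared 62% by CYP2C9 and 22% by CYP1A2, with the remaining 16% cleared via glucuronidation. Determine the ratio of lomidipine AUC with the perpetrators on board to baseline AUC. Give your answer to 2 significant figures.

The CYP2C9 pathway (62% of clearance) rises to 6.3× activity: 0.62 × 6.3 = 3.906.
The CYP1A2 pathway (22% of clearance) rises to 1.6× activity: 0.22 × 1.6 = 0.352.
The remaining 16% of clearance is unaffected.
New clearance relative to baseline: 3.906 + 0.352 + 0.16 = 4.418.
Because AUC varies inversely with clearance, the combined effect is 1 / 4.418 = 0.23.

0.23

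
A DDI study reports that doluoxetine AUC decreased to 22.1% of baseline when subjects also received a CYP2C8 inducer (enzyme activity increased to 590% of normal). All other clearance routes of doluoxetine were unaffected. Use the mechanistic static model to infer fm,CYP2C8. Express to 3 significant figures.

0.719

Let x = fm,CYP2C8. Because AUC ∝ 1/CL, relative clearance rose to 1/0.221 = 4.525.
Only the CYP2C8 route changed, so 4.525 = x·5.9 + (1 − x), giving x = 0.719.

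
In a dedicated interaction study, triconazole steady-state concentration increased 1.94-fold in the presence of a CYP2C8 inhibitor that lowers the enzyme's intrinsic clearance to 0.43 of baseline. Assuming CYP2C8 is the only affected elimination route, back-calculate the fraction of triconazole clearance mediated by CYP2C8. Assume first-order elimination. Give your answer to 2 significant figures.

CL'/CL = 1 / 1.94 = 0.5155
0.43·fm + (1 − fm) = 0.5155
fm = (0.5155 − 1) / (0.43 − 1) = 0.85

0.85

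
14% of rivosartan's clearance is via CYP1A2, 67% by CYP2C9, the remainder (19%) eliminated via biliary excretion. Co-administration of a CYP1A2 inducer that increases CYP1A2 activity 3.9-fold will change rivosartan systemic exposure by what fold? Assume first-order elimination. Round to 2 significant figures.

CYP1A2: 0.14 × 3.9 = 0.546
CYP2C9: 0.67 (unchanged)
Other: 0.19 (unchanged)
New clearance relative to baseline: 0.546 + 0.67 + 0.19 = 1.406.
Systemic exposure ratio = CL_old/CL_new = 1 / 1.406 = 0.71.

0.71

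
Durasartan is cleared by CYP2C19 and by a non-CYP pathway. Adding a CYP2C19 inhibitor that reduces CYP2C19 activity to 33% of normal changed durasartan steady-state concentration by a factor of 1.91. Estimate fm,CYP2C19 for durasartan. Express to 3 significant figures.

0.711

Call the CYP2C19 fraction fm. After the interaction, CL_new/CL_old = fm × 0.33 + (1 − fm).
Steady-state concentration ratio = 1 / (new CL fraction), so new CL fraction = 1 / 1.91 = 0.5236.
fm × 0.33 + 1 − fm = 0.5236  ⇒  fm × (0.33 − 1) = −0.4764  ⇒  fm = 0.711.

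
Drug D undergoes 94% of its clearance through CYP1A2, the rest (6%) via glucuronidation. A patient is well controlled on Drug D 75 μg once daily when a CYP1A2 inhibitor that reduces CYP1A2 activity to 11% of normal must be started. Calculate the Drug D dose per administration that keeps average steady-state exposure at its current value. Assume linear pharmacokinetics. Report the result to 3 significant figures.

12.3 μg

CYP1A2: 0.94 × 0.11 = 0.1034
Other: 0.06 (unchanged)
CL_new/CL_old = 0.1034 + 0.06 = 0.1634.
Exposure is unchanged when dose changes in proportion to clearance. New dose = 75 μg × 0.1634 = 12.3 μg.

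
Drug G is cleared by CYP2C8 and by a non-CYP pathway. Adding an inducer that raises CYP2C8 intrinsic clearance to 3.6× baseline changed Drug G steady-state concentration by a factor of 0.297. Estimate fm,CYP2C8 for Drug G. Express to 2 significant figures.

0.91

Write x for the fraction cleared via CYP2C8. The observed steady-state concentration change means clearance rose to 1/0.297 = 3.367 of baseline.
Setting x·3.6 + (1 − x) = 3.367 and solving: x = (3.367 − 1)/(3.6 − 1) = 0.91.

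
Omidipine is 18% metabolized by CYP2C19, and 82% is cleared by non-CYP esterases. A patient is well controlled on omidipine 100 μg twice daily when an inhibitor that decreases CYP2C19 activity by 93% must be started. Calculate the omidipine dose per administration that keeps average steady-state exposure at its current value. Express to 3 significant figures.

The CYP2C19 pathway (18% of clearance) drops to 0.07× activity: 0.18 × 0.07 = 0.0126.
The remaining 82% of clearance is unaffected.
New clearance relative to baseline: 0.0126 + 0.82 = 0.8326.
Exposure is unchanged when dose changes in proportion to clearance. New dose = 100 μg × 0.8326 = 83.3 μg.

83.3 μg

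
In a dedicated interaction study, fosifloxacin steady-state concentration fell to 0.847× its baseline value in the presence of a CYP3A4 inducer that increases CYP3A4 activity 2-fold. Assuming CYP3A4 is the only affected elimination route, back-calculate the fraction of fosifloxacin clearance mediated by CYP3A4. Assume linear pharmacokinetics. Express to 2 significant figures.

Let x = fm,CYP3A4. Because steady-state concentration ∝ 1/CL, relative clearance rose to 1/0.847 = 1.181.
Only the CYP3A4 route changed, so 1.181 = x·2 + (1 − x), giving x = 0.18.

0.18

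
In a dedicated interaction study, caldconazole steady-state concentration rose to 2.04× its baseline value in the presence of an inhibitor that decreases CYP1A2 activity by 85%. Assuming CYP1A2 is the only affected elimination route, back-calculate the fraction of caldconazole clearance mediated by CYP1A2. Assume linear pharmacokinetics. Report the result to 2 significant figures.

CL'/CL = 1 / 2.04 = 0.4902
0.15·fm + (1 − fm) = 0.4902
fm = (0.4902 − 1) / (0.15 − 1) = 0.60

0.60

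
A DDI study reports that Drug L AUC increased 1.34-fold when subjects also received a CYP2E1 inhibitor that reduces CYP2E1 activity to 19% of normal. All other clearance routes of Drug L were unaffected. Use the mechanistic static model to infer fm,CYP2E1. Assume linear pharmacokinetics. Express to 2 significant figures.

0.31

Let fm be the CYP2E1 fraction. New clearance relative to baseline = fm × 0.19 + (1 − fm).
AUC ratio = 1 / (new CL fraction), so new CL fraction = 1 / 1.34 = 0.7463.
fm × 0.19 + 1 − fm = 0.7463  ⇒  fm × (0.19 − 1) = −0.2537  ⇒  fm = 0.31.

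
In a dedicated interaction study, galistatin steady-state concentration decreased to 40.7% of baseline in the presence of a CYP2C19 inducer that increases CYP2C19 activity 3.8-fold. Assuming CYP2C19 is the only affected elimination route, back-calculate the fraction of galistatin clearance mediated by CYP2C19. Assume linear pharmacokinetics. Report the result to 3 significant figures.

Let x = fm,CYP2C19. Because steady-state concentration ∝ 1/CL, relative clearance rose to 1/0.407 = 2.457.
Setting x·3.8 + (1 − x) = 2.457 and solving: x = (2.457 − 1)/(3.8 − 1) = 0.520.

0.520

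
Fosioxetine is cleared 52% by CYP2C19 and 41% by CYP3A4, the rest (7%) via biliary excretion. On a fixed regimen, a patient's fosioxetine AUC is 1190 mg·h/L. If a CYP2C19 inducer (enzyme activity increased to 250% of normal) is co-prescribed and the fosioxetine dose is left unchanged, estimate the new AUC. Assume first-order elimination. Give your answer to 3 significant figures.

CYP2C19: 0.52 × 2.5 = 1.3
CYP3A4: 0.41 (unchanged)
Other: 0.07 (unchanged)
New clearance relative to baseline: 1.3 + 0.41 + 0.07 = 1.78.
With dosing unchanged, AUC scales as 1/CL: 1190 / 1.78 = 669 mg·h/L.

669 mg·h/L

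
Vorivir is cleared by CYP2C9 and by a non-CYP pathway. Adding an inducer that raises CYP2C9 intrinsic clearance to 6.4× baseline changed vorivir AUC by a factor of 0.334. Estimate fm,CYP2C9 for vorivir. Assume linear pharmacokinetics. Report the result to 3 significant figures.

0.369

Write x for the fraction cleared via CYP2C9. The observed AUC change means clearance rose to 1/0.334 = 2.994 of baseline.
Setting x·6.4 + (1 − x) = 2.994 and solving: x = (2.994 − 1)/(6.4 − 1) = 0.369.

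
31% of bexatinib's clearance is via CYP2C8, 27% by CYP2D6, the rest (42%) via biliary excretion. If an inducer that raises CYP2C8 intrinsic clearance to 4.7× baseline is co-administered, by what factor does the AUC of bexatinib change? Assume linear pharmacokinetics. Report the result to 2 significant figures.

The CYP2C8 pathway (31% of clearance) is boosted to 4.7× activity: 0.31 × 4.7 = 1.457.
CYP2D6 (27%) and the residual 42% are unaffected.
CL_new/CL_old = 1.457 + 0.27 + 0.42 = 2.147.
AUC is inversely proportional to clearance, so the fold-change is 1 / 2.147 = 0.47.

0.47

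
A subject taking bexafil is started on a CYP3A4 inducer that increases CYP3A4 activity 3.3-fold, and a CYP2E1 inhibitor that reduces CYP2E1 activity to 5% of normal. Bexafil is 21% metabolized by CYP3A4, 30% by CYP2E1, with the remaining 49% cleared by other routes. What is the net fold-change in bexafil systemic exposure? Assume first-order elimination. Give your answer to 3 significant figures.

0.835

CYP3A4: 0.21 × 3.3 = 0.693
CYP2E1: 0.3 × 0.05 = 0.015
Other: 0.49 (unchanged)
Relative clearance = 0.693 + 0.015 + 0.49 = 1.198.
Systemic exposure ∝ 1/CL: fold-change = 1 / 1.198 = 0.835.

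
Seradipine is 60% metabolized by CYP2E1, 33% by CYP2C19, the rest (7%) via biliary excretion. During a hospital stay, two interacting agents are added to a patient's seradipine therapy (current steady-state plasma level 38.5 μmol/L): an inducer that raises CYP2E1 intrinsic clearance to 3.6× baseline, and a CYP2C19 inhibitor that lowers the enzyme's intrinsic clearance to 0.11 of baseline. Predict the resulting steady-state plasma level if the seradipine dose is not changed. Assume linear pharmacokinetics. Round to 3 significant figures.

17.0 μmol/L

The CYP2E1 pathway (60% of clearance) rises to 3.6× activity: 0.6 × 3.6 = 2.16.
The CYP2C19 pathway (33% of clearance) drops to 0.11× activity: 0.33 × 0.11 = 0.0363.
Non-CYP routes (7%) are unchanged.
CL_new/CL_old = 2.16 + 0.0363 + 0.07 = 2.2663.
Dividing the baseline by the relative clearance: 38.5 / 2.2663 = 17.0 μmol/L.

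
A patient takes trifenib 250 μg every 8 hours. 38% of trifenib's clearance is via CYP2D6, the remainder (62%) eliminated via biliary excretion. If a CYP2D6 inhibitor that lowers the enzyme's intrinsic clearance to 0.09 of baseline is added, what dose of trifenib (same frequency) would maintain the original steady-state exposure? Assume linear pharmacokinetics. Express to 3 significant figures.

164 μg

The CYP2D6 pathway (38% of clearance) is reduced to 0.09× activity: 0.38 × 0.09 = 0.0342.
Non-CYP routes (62%) are unchanged.
CL_new/CL_old = 0.0342 + 0.62 = 0.6542.
Exposure is unchanged when dose changes in proportion to clearance. New dose = 250 μg × 0.6542 = 164 μg.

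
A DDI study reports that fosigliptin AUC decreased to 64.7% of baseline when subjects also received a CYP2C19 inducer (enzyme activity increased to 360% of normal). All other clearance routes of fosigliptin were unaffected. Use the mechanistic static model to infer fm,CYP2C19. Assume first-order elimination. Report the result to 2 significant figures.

0.21

Let x = fm,CYP2C19. Because AUC ∝ 1/CL, relative clearance rose to 1/0.647 = 1.546.
Only the CYP2C19 route changed, so 1.546 = x·3.6 + (1 − x), giving x = 0.21.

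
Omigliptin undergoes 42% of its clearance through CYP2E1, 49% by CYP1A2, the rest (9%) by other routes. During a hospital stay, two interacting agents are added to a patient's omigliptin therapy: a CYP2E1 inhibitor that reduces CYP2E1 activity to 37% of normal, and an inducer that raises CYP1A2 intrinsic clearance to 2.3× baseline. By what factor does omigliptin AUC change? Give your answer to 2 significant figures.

0.73

The CYP2E1 pathway (42% of clearance) drops to 0.37× activity: 0.42 × 0.37 = 0.1554.
The CYP1A2 pathway (49% of clearance) increases to 2.3× activity: 0.49 × 2.3 = 1.127.
Non-CYP routes (9%) are unchanged.
New clearance relative to baseline: 0.1554 + 1.127 + 0.09 = 1.3724.
Net AUC ratio = 1 / 1.3724 = 0.73.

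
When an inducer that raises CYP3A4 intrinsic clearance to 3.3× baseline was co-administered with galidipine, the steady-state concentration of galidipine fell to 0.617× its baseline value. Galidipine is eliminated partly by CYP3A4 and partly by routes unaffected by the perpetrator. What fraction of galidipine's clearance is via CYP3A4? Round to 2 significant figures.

Call the CYP3A4 fraction fm. After the interaction, CL_new/CL_old = fm × 3.3 + (1 − fm).
Steady-state concentration ratio = 1 / (new CL fraction), so new CL fraction = 1 / 0.617 = 1.621.
fm × 3.3 + 1 − fm = 1.621  ⇒  fm × (3.3 − 1) = 0.6207  ⇒  fm = 0.27.

0.27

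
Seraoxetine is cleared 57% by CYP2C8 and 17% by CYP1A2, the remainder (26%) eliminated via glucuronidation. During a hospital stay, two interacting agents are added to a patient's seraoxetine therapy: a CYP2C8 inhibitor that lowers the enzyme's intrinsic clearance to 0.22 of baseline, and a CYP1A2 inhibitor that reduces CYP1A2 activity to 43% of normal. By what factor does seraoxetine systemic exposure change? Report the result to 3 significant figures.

CYP2C8: 0.57 × 0.22 = 0.1254
CYP1A2: 0.17 × 0.43 = 0.0731
Other: 0.26 (unchanged)
New clearance relative to baseline: 0.1254 + 0.0731 + 0.26 = 0.4585.
Systemic exposure ∝ 1/CL: fold-change = 1 / 0.4585 = 2.18.

2.18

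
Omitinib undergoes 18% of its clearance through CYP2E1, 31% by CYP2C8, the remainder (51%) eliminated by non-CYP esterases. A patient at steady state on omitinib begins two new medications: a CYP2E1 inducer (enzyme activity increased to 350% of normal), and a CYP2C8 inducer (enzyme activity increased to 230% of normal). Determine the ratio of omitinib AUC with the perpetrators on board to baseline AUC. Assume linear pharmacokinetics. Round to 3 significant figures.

0.540

CYP2E1: 0.18 × 3.5 = 0.63
CYP2C8: 0.31 × 2.3 = 0.713
Other: 0.51 (unchanged)
CL_new/CL_old = 0.63 + 0.713 + 0.51 = 1.853.
AUC ∝ 1/CL: fold-change = 1 / 1.853 = 0.540.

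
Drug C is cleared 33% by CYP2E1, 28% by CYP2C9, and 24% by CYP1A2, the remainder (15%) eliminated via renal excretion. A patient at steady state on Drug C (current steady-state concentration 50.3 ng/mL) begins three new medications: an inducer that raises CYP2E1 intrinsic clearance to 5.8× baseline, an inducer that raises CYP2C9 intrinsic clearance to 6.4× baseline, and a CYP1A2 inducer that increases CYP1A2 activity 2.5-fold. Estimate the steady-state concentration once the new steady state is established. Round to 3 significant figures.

The CYP2E1 pathway (33% of clearance) increases to 5.8× activity: 0.33 × 5.8 = 1.914.
The CYP2C9 pathway (28% of clearance) rises to 6.4× activity: 0.28 × 6.4 = 1.792.
The CYP1A2 pathway (24% of clearance) rises to 2.5× activity: 0.24 × 2.5 = 0.6.
The remaining 15% of clearance is unaffected.
Relative clearance = 1.914 + 1.792 + 0.6 + 0.15 = 4.456.
Dividing the baseline by the relative clearance: 50.3 / 4.456 = 11.3 ng/mL.

11.3 ng/mL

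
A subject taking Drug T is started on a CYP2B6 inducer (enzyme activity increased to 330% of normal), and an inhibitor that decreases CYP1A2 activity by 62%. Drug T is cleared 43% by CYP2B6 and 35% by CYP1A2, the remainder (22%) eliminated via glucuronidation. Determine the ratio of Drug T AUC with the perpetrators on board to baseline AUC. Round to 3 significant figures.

The CYP2B6 pathway (43% of clearance) increases to 3.3× activity: 0.43 × 3.3 = 1.419.
The CYP1A2 pathway (35% of clearance) drops to 0.38× activity: 0.35 × 0.38 = 0.133.
The remaining 22% of clearance is unaffected.
CL_new/CL_old = 1.419 + 0.133 + 0.22 = 1.772.
Because AUC varies inversely with clearance, the combined effect is 1 / 1.772 = 0.564.

0.564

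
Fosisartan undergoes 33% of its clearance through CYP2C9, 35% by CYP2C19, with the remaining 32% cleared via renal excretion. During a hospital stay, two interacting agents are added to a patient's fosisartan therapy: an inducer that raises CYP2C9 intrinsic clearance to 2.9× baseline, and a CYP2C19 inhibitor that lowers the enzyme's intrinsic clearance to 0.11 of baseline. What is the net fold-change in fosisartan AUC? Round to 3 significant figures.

The CYP2C9 pathway (33% of clearance) increases to 2.9× activity: 0.33 × 2.9 = 0.957.
The CYP2C19 pathway (35% of clearance) is reduced to 0.11× activity: 0.35 × 0.11 = 0.0385.
The remaining 32% of clearance is unaffected.
Relative clearance = 0.957 + 0.0385 + 0.32 = 1.3155.
Because AUC varies inversely with clearance, the combined effect is 1 / 1.3155 = 0.760.

0.760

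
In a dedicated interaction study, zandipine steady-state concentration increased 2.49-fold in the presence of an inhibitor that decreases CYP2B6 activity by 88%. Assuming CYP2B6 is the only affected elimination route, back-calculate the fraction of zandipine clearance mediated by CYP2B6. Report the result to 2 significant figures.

Call the CYP2B6 fraction fm. After the interaction, CL_new/CL_old = fm × 0.12 + (1 − fm).
Steady-state concentration ratio = 1 / (new CL fraction), so new CL fraction = 1 / 2.49 = 0.4016.
fm × 0.12 + 1 − fm = 0.4016  ⇒  fm × (0.12 − 1) = −0.5984  ⇒  fm = 0.68.

0.68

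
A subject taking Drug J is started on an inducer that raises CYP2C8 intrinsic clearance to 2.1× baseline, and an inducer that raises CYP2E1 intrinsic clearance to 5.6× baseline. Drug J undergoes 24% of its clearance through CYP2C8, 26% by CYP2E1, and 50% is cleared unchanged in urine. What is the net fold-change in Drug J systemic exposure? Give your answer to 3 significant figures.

0.407

The CYP2C8 pathway (24% of clearance) increases to 2.1× activity: 0.24 × 2.1 = 0.504.
The CYP2E1 pathway (26% of clearance) is boosted to 5.6× activity: 0.26 × 5.6 = 1.456.
Non-CYP routes (50%) are unchanged.
New clearance relative to baseline: 0.504 + 1.456 + 0.5 = 2.46.
Systemic exposure ∝ 1/CL: fold-change = 1 / 2.46 = 0.407.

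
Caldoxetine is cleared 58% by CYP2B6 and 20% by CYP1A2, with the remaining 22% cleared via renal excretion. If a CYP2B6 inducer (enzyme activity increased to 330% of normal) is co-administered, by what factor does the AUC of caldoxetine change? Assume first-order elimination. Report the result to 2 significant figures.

The CYP2B6 pathway (58% of clearance) is boosted to 3.3× activity: 0.58 × 3.3 = 1.914.
CYP1A2 (20%) and the residual 22% are unaffected.
New clearance relative to baseline: 1.914 + 0.2 + 0.22 = 2.334.
AUC ratio = CL_old/CL_new = 1 / 2.334 = 0.43.

0.43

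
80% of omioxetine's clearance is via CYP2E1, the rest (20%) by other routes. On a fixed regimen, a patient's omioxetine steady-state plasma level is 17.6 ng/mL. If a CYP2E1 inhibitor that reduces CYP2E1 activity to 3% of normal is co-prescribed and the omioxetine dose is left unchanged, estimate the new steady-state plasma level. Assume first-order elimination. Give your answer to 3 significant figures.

78.6 ng/mL

CYP2E1: 0.8 × 0.03 = 0.024
Other: 0.2 (unchanged)
Relative clearance = 0.024 + 0.2 = 0.224.
Steady-state plasma level ∝ 1/CL, so new value = 17.6 / 0.224 = 78.6 ng/mL.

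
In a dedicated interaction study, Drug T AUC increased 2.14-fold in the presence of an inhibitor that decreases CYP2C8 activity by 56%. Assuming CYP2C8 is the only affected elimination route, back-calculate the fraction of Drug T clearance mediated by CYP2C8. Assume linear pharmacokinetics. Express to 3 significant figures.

CL'/CL = 1 / 2.14 = 0.4673
0.44·fm + (1 − fm) = 0.4673
fm = (0.4673 − 1) / (0.44 − 1) = 0.951

0.951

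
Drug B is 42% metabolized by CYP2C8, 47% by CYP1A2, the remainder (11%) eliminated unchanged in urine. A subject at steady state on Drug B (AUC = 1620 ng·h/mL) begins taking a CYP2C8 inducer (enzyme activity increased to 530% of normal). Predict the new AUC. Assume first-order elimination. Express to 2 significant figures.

The CYP2C8 pathway (42% of clearance) is boosted to 5.3× activity: 0.42 × 5.3 = 2.226.
CYP1A2 (47%) and the residual 11% are unaffected.
New clearance relative to baseline: 2.226 + 0.47 + 0.11 = 2.806.
With dosing unchanged, AUC scales as 1/CL: 1620 / 2.806 = 5.8 × 10² ng·h/mL.

5.8 × 10² ng·h/mL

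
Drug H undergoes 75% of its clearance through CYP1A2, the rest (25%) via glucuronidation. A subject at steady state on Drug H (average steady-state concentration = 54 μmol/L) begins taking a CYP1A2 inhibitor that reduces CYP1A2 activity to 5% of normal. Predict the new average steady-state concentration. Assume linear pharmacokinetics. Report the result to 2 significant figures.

1.9 × 10² μmol/L

The CYP1A2 pathway (75% of clearance) falls to 0.05× activity: 0.75 × 0.05 = 0.0375.
Non-CYP routes (25%) are unchanged.
Relative clearance = 0.0375 + 0.25 = 0.2875.
New average steady-state concentration = baseline ÷ relative clearance = 54 / 0.2875 = 1.9 × 10² μmol/L.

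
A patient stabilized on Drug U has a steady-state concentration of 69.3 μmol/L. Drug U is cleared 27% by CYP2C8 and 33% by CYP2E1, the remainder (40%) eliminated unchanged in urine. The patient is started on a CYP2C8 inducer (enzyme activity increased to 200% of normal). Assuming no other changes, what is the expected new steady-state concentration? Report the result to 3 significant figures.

The CYP2C8 pathway (27% of clearance) rises to 2× activity: 0.27 × 2 = 0.54.
CYP2E1 (33%) and the residual 40% are unaffected.
Relative clearance = 0.54 + 0.33 + 0.4 = 1.27.
Steady-state concentration ∝ 1/CL, so new value = 69.3 / 1.27 = 54.6 μmol/L.

54.6 μmol/L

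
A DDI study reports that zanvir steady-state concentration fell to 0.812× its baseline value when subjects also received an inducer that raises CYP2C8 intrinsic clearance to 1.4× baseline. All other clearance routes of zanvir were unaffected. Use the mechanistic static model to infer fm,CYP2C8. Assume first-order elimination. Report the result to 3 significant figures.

0.579

CL'/CL = 1 / 0.812 = 1.232
1.4·fm + (1 − fm) = 1.232
fm = (1.232 − 1) / (1.4 − 1) = 0.579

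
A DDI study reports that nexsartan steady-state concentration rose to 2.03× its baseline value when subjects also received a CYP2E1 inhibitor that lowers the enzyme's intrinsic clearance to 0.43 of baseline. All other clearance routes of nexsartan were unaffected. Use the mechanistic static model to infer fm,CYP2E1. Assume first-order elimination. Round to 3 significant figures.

Let fm be the CYP2E1 fraction. New clearance relative to baseline = fm × 0.43 + (1 − fm).
Steady-state concentration ratio = 1 / (new CL fraction), so new CL fraction = 1 / 2.03 = 0.4926.
fm × 0.43 + 1 − fm = 0.4926  ⇒  fm × (0.43 − 1) = −0.5074  ⇒  fm = 0.890.

0.890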